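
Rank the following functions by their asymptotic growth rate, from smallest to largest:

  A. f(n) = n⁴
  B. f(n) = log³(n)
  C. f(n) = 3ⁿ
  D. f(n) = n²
B < D < A < C

Comparing growth rates:
B = log³(n) is O(log³ n)
D = n² is O(n²)
A = n⁴ is O(n⁴)
C = 3ⁿ is O(3ⁿ)

Therefore, the order from slowest to fastest is: B < D < A < C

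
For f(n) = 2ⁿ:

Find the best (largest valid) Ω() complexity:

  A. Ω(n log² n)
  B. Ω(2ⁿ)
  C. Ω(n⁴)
B

f(n) = 2ⁿ is Ω(2ⁿ).
All listed options are valid Big-Ω bounds (lower bounds),
but Ω(2ⁿ) is the tightest (largest valid bound).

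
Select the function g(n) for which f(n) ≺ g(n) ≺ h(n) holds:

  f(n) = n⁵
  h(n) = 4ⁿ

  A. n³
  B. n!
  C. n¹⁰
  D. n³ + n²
C

We need g(n) with n⁵ = o(g(n)) and g(n) = o(4ⁿ), i.e. O(n⁵) ≺ g ≺ O(4ⁿ).
Check each option:
  A. n³ — O(n³) does not grow strictly faster than f(n)
  B. n! — O(n!) does not grow strictly slower than h(n)
  C. n¹⁰ — O(n¹⁰) is strictly between O(n⁵) and O(4ⁿ) ✓
  D. n³ + n² — O(n³) does not grow strictly faster than f(n)

Only option C (n¹⁰) lies strictly between.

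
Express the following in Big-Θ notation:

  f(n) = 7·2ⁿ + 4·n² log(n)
Θ(2ⁿ)

Order the terms by growth rate: 4·n² log(n) ≺ 7·2ⁿ.
The fastest-growing term 7·2ⁿ dominates as n → ∞; dropping its constant factor gives Θ(2ⁿ).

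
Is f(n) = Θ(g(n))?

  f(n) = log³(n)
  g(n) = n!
False

f(n) = log³(n) is O(log³ n), and g(n) = n! is O(n!).
Since they have different growth rates, f(n) = Θ(g(n)) is false.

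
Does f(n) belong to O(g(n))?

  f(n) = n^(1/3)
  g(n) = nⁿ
True

f(n) = n^(1/3) is O(n^(1/3)), and g(n) = nⁿ is O(nⁿ).
Since O(n^(1/3)) ⊆ O(nⁿ) (f grows no faster than g), f(n) = O(g(n)) is true.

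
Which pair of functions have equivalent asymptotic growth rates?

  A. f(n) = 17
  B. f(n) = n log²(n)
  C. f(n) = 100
A and C

Examining each function:
  A. 17 is O(1)
  B. n log²(n) is O(n log² n)
  C. 100 is O(1)

Functions A and C both have the same complexity class.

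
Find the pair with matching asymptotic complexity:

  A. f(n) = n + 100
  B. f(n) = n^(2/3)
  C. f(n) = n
A and C

Examining each function:
  A. n + 100 is O(n)
  B. n^(2/3) is O(n^(2/3))
  C. n is O(n)

Functions A and C both have the same complexity class.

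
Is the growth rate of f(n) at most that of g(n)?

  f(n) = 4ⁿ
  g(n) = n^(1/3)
False

f(n) = 4ⁿ is O(4ⁿ), and g(n) = n^(1/3) is O(n^(1/3)).
Since O(4ⁿ) grows faster than O(n^(1/3)), f(n) = O(g(n)) is false.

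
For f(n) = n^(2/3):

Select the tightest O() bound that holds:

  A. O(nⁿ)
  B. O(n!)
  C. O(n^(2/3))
C

f(n) = n^(2/3) is O(n^(2/3)).
All listed options are valid Big-O bounds (upper bounds),
but O(n^(2/3)) is the tightest (smallest valid bound).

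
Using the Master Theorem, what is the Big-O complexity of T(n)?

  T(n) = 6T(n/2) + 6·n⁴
Θ(n⁴)

Master Theorem: a = 6, b = 2, f(n) = 6·n⁴.
Compute the critical exponent d = log₂(6) = 2.585.
Compare f(n) = Θ(n⁴) against n^d:
  k = 4 > d = 2.585, so f(n) = Ω(n^(d+ε)) — Case 3.
  Regularity: a·(n/b)^4/n^4 = a/b^4 = 6/16 < 1 ✓.
  The top-level work dominates: T(n) = Θ(f(n)) = Θ(n⁴).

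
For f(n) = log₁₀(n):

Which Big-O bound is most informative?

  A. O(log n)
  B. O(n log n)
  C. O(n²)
A

f(n) = log₁₀(n) is O(log n).
All listed options are valid Big-O bounds (upper bounds),
but O(log n) is the tightest (smallest valid bound).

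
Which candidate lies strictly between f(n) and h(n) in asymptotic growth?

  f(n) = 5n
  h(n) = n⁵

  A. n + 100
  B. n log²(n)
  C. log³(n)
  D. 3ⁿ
B

We need g(n) with 5n = o(g(n)) and g(n) = o(n⁵), i.e. O(n) ≺ g ≺ O(n⁵).
Check each option:
  A. n + 100 — O(n) does not grow strictly faster than f(n)
  B. n log²(n) — O(n log² n) is strictly between O(n) and O(n⁵) ✓
  C. log³(n) — O(log³ n) does not grow strictly faster than f(n)
  D. 3ⁿ — O(3ⁿ) does not grow strictly slower than h(n)

Only option B (n log²(n)) lies strictly between.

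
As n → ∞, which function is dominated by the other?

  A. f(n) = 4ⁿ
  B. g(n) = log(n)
B

f(n) = 4ⁿ is O(4ⁿ), while g(n) = log(n) is O(log n).
Since O(log n) grows slower than O(4ⁿ), g(n) is dominated.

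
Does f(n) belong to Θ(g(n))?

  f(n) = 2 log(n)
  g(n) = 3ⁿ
False

f(n) = 2 log(n) is O(log n), and g(n) = 3ⁿ is O(3ⁿ).
Since they have different growth rates, f(n) = Θ(g(n)) is false.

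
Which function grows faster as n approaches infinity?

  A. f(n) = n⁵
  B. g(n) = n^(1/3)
A

f(n) = n⁵ is O(n⁵), while g(n) = n^(1/3) is O(n^(1/3)).
Since O(n⁵) grows faster than O(n^(1/3)), f(n) dominates.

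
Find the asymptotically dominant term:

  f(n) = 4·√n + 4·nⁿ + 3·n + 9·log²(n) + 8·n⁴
4·nⁿ

Looking at each term:
  - 4·√n is O(√n)
  - 4·nⁿ is O(nⁿ)
  - 3·n is O(n)
  - 9·log²(n) is O(log² n)
  - 8·n⁴ is O(n⁴)

The term 4·nⁿ (O(nⁿ)) grows fastest and dominates all others.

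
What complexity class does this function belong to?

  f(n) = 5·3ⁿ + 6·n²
O(3ⁿ)

The dominant term in 5·3ⁿ + 6·n² is 5·3ⁿ, which is Θ(3ⁿ).
Lower-order terms (6·n²) are asymptotically negligible.
Constants are absorbed, so the tightest bound is O(3ⁿ).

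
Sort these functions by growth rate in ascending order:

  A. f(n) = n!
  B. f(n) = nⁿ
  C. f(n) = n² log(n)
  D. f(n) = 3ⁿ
C < D < A < B

Comparing growth rates:
C = n² log(n) is O(n² log n)
D = 3ⁿ is O(3ⁿ)
A = n! is O(n!)
B = nⁿ is O(nⁿ)

Therefore, the order from slowest to fastest is: C < D < A < B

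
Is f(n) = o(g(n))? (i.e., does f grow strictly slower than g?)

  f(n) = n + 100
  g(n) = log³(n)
False

f(n) = n + 100 is O(n), and g(n) = log³(n) is O(log³ n).
Since O(n) grows faster than or equal to O(log³ n), f(n) = o(g(n)) is false.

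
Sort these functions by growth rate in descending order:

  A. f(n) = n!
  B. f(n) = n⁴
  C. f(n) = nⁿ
C > A > B

Comparing growth rates:
C = nⁿ is O(nⁿ)
A = n! is O(n!)
B = n⁴ is O(n⁴)

Therefore, the order from fastest to slowest is: C > A > B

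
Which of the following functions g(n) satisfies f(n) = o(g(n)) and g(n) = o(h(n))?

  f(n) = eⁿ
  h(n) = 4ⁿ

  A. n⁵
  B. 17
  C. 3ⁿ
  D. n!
C

We need g(n) with eⁿ = o(g(n)) and g(n) = o(4ⁿ), i.e. O(eⁿ) ≺ g ≺ O(4ⁿ).
Check each option:
  A. n⁵ — O(n⁵) does not grow strictly faster than f(n)
  B. 17 — O(1) does not grow strictly faster than f(n)
  C. 3ⁿ — O(3ⁿ) is strictly between O(eⁿ) and O(4ⁿ) ✓
  D. n! — O(n!) does not grow strictly slower than h(n)

Only option C (3ⁿ) lies strictly between.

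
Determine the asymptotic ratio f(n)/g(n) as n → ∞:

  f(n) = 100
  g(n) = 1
100

Since 100 and 1 have the same growth rate (O(1)),
the ratio converges to a constant: 100.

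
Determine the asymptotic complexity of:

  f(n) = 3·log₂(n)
O(log n)

The dominant term in 3·log₂(n) is 3·log₂(n), which is Θ(log n).
Constants are absorbed, so the tightest bound is O(log n).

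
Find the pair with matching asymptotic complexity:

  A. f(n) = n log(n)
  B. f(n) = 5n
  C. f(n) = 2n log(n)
A and C

Examining each function:
  A. n log(n) is O(n log n)
  B. 5n is O(n)
  C. 2n log(n) is O(n log n)

Functions A and C both have the same complexity class.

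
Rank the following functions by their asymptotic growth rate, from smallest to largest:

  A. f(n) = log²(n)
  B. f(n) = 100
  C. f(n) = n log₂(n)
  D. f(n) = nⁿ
B < A < C < D

Comparing growth rates:
B = 100 is O(1)
A = log²(n) is O(log² n)
C = n log₂(n) is O(n log n)
D = nⁿ is O(nⁿ)

Therefore, the order from slowest to fastest is: B < A < C < D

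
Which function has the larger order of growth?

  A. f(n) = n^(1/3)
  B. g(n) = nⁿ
B

f(n) = n^(1/3) is O(n^(1/3)), while g(n) = nⁿ is O(nⁿ).
Since O(nⁿ) grows faster than O(n^(1/3)), g(n) dominates.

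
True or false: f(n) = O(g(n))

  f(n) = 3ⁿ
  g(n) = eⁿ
False

f(n) = 3ⁿ is O(3ⁿ), and g(n) = eⁿ is O(eⁿ).
Since O(3ⁿ) grows faster than O(eⁿ), f(n) = O(g(n)) is false.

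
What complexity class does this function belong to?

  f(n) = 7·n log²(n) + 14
O(n log² n)

The dominant term in 7·n log²(n) + 14 is 7·n log²(n), which is Θ(n log² n).
Lower-order terms (14) are asymptotically negligible.
Constants are absorbed, so the tightest bound is O(n log² n).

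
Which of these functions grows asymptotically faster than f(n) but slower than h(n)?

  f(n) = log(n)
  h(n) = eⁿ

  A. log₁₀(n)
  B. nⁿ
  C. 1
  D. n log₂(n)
D

We need g(n) with log(n) = o(g(n)) and g(n) = o(eⁿ), i.e. O(log n) ≺ g ≺ O(eⁿ).
Check each option:
  A. log₁₀(n) — O(log n) does not grow strictly faster than f(n)
  B. nⁿ — O(nⁿ) does not grow strictly slower than h(n)
  C. 1 — O(1) does not grow strictly faster than f(n)
  D. n log₂(n) — O(n log n) is strictly between O(log n) and O(eⁿ) ✓

Only option D (n log₂(n)) lies strictly between.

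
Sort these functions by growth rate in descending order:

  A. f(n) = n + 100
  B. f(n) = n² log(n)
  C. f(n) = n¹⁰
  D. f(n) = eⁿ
D > C > B > A

Comparing growth rates:
D = eⁿ is O(eⁿ)
C = n¹⁰ is O(n¹⁰)
B = n² log(n) is O(n² log n)
A = n + 100 is O(n)

Therefore, the order from fastest to slowest is: D > C > B > A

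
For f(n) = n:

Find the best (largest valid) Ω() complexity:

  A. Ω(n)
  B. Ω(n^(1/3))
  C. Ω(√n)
A

f(n) = n is Ω(n).
All listed options are valid Big-Ω bounds (lower bounds),
but Ω(n) is the tightest (largest valid bound).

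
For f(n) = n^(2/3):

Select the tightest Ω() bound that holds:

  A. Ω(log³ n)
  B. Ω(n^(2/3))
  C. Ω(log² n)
B

f(n) = n^(2/3) is Ω(n^(2/3)).
All listed options are valid Big-Ω bounds (lower bounds),
but Ω(n^(2/3)) is the tightest (largest valid bound).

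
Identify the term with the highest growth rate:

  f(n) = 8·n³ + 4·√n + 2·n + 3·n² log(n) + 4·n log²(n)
8·n³

Looking at each term:
  - 8·n³ is O(n³)
  - 4·√n is O(√n)
  - 2·n is O(n)
  - 3·n² log(n) is O(n² log n)
  - 4·n log²(n) is O(n log² n)

The term 8·n³ (O(n³)) grows fastest and dominates all others.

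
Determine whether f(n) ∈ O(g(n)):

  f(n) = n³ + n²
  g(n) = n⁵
True

f(n) = n³ + n² is O(n³), and g(n) = n⁵ is O(n⁵).
Since O(n³) ⊆ O(n⁵) (f grows no faster than g), f(n) = O(g(n)) is true.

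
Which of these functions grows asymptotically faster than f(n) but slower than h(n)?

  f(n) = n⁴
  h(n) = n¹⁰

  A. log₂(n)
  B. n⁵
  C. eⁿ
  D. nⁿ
B

We need g(n) with n⁴ = o(g(n)) and g(n) = o(n¹⁰), i.e. O(n⁴) ≺ g ≺ O(n¹⁰).
Check each option:
  A. log₂(n) — O(log n) does not grow strictly faster than f(n)
  B. n⁵ — O(n⁵) is strictly between O(n⁴) and O(n¹⁰) ✓
  C. eⁿ — O(eⁿ) does not grow strictly slower than h(n)
  D. nⁿ — O(nⁿ) does not grow strictly slower than h(n)

Only option B (n⁵) lies strictly between.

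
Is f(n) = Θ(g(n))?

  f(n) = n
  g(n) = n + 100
True

f(n) = n and g(n) = n + 100 are both O(n).
Since they have the same asymptotic growth rate, f(n) = Θ(g(n)) is true.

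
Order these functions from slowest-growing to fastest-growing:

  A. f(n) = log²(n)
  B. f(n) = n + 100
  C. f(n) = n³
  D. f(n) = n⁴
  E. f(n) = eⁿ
A < B < C < D < E

Comparing growth rates:
A = log²(n) is O(log² n)
B = n + 100 is O(n)
C = n³ is O(n³)
D = n⁴ is O(n⁴)
E = eⁿ is O(eⁿ)

Therefore, the order from slowest to fastest is: A < B < C < D < E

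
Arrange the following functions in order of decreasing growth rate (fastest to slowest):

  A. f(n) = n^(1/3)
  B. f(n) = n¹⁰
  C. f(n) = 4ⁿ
C > B > A

Comparing growth rates:
C = 4ⁿ is O(4ⁿ)
B = n¹⁰ is O(n¹⁰)
A = n^(1/3) is O(n^(1/3))

Therefore, the order from fastest to slowest is: C > B > A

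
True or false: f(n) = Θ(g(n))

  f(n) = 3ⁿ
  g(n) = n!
False

f(n) = 3ⁿ is O(3ⁿ), and g(n) = n! is O(n!).
Since they have different growth rates, f(n) = Θ(g(n)) is false.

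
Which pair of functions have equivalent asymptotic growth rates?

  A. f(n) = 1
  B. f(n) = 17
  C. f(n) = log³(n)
A and B

Examining each function:
  A. 1 is O(1)
  B. 17 is O(1)
  C. log³(n) is O(log³ n)

Functions A and B both have the same complexity class.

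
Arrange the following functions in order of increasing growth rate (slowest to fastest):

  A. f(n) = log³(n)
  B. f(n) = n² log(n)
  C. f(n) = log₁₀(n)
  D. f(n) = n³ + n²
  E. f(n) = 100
E < C < A < B < D

Comparing growth rates:
E = 100 is O(1)
C = log₁₀(n) is O(log n)
A = log³(n) is O(log³ n)
B = n² log(n) is O(n² log n)
D = n³ + n² is O(n³)

Therefore, the order from slowest to fastest is: E < C < A < B < D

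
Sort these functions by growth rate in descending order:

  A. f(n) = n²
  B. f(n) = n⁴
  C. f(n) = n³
B > C > A

Comparing growth rates:
B = n⁴ is O(n⁴)
C = n³ is O(n³)
A = n² is O(n²)

Therefore, the order from fastest to slowest is: B > C > A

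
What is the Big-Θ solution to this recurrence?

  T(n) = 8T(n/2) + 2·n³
Θ(n³ log n)

Master Theorem: a = 8, b = 2, f(n) = 2·n³.
Compute the critical exponent d = log₂(8) = 3.
Compare f(n) = Θ(n³) against n^d:
  k = 3 = d, so f(n) = Θ(n^d) — Case 2.
  Work is balanced across levels: T(n) = Θ(n^d log n) = Θ(n³ log n).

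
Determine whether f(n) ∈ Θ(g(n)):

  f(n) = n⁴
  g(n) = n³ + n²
False

f(n) = n⁴ is O(n⁴), and g(n) = n³ + n² is O(n³).
Since they have different growth rates, f(n) = Θ(g(n)) is false.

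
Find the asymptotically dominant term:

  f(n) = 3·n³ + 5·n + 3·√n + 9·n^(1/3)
3·n³

Looking at each term:
  - 3·n³ is O(n³)
  - 5·n is O(n)
  - 3·√n is O(√n)
  - 9·n^(1/3) is O(n^(1/3))

The term 3·n³ (O(n³)) grows fastest and dominates all others.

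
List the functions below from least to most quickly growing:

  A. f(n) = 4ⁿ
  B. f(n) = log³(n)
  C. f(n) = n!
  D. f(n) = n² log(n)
B < D < A < C

Comparing growth rates:
B = log³(n) is O(log³ n)
D = n² log(n) is O(n² log n)
A = 4ⁿ is O(4ⁿ)
C = n! is O(n!)

Therefore, the order from slowest to fastest is: B < D < A < C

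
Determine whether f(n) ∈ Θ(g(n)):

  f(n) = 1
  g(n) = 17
True

f(n) = 1 and g(n) = 17 are both O(1).
Since they have the same asymptotic growth rate, f(n) = Θ(g(n)) is true.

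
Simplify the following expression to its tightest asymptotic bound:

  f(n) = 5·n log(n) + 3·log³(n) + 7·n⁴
Θ(n⁴)

Order the terms by growth rate: 3·log³(n) ≺ 5·n log(n) ≺ 7·n⁴.
The fastest-growing term 7·n⁴ dominates as n → ∞; dropping its constant factor gives Θ(n⁴).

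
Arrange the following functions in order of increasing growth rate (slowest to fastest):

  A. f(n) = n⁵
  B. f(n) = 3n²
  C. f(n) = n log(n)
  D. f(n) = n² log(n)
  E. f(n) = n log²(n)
C < E < B < D < A

Comparing growth rates:
C = n log(n) is O(n log n)
E = n log²(n) is O(n log² n)
B = 3n² is O(n²)
D = n² log(n) is O(n² log n)
A = n⁵ is O(n⁵)

Therefore, the order from slowest to fastest is: C < E < B < D < A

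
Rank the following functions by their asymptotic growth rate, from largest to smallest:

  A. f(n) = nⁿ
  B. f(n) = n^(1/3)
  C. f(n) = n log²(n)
A > C > B

Comparing growth rates:
A = nⁿ is O(nⁿ)
C = n log²(n) is O(n log² n)
B = n^(1/3) is O(n^(1/3))

Therefore, the order from fastest to slowest is: A > C > B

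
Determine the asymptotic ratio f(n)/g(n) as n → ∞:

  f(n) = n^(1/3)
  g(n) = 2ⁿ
0

Since n^(1/3) (O(n^(1/3))) grows slower than 2ⁿ (O(2ⁿ)),
the ratio f(n)/g(n) → 0 as n → ∞.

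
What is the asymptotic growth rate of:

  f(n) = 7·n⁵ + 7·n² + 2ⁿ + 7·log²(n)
Θ(2ⁿ)

Order the terms by growth rate: 7·log²(n) ≺ 7·n² ≺ 7·n⁵ ≺ 2ⁿ.
The fastest-growing term 2ⁿ dominates as n → ∞; dropping its constant factor gives Θ(2ⁿ).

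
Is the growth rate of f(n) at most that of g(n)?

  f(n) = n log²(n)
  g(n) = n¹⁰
True

f(n) = n log²(n) is O(n log² n), and g(n) = n¹⁰ is O(n¹⁰).
Since O(n log² n) ⊆ O(n¹⁰) (f grows no faster than g), f(n) = O(g(n)) is true.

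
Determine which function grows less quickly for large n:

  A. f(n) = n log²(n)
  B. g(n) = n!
A

f(n) = n log²(n) is O(n log² n), while g(n) = n! is O(n!).
Since O(n log² n) grows slower than O(n!), f(n) is dominated.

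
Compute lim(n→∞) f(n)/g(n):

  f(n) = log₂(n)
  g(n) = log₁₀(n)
1 + log(5)/log(2)

Since log₂(n) and log₁₀(n) have the same growth rate (O(log n)),
the ratio converges to a constant: 1 + log(5)/log(2).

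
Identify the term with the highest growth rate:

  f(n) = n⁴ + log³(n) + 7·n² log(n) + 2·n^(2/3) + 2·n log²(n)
n⁴

Looking at each term:
  - n⁴ is O(n⁴)
  - log³(n) is O(log³ n)
  - 7·n² log(n) is O(n² log n)
  - 2·n^(2/3) is O(n^(2/3))
  - 2·n log²(n) is O(n log² n)

The term n⁴ (O(n⁴)) grows fastest and dominates all others.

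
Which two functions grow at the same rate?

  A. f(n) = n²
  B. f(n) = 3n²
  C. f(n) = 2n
A and B

Examining each function:
  A. n² is O(n²)
  B. 3n² is O(n²)
  C. 2n is O(n)

Functions A and B both have the same complexity class.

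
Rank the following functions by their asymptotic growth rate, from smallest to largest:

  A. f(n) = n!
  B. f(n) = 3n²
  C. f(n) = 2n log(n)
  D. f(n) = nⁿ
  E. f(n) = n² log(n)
C < B < E < A < D

Comparing growth rates:
C = 2n log(n) is O(n log n)
B = 3n² is O(n²)
E = n² log(n) is O(n² log n)
A = n! is O(n!)
D = nⁿ is O(nⁿ)

Therefore, the order from slowest to fastest is: C < B < E < A < D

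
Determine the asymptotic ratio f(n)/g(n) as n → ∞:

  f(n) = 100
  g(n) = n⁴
0

Since 100 (O(1)) grows slower than n⁴ (O(n⁴)),
the ratio f(n)/g(n) → 0 as n → ∞.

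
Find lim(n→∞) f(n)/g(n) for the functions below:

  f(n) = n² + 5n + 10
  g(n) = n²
1

Since n² + 5n + 10 and n² have the same growth rate (O(n²)),
the ratio converges to a constant: 1.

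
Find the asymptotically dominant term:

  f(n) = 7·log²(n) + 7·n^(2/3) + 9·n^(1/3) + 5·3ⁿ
5·3ⁿ

Looking at each term:
  - 7·log²(n) is O(log² n)
  - 7·n^(2/3) is O(n^(2/3))
  - 9·n^(1/3) is O(n^(1/3))
  - 5·3ⁿ is O(3ⁿ)

The term 5·3ⁿ (O(3ⁿ)) grows fastest and dominates all others.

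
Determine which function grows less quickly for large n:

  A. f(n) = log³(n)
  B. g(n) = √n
A

f(n) = log³(n) is O(log³ n), while g(n) = √n is O(√n).
Since O(log³ n) grows slower than O(√n), f(n) is dominated.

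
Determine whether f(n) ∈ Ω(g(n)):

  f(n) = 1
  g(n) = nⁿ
False

f(n) = 1 is O(1), and g(n) = nⁿ is O(nⁿ).
Since O(1) grows slower than O(nⁿ), f(n) = Ω(g(n)) is false.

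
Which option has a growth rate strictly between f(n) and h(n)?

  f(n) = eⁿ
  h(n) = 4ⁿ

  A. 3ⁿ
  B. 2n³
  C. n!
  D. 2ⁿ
A

We need g(n) with eⁿ = o(g(n)) and g(n) = o(4ⁿ), i.e. O(eⁿ) ≺ g ≺ O(4ⁿ).
Check each option:
  A. 3ⁿ — O(3ⁿ) is strictly between O(eⁿ) and O(4ⁿ) ✓
  B. 2n³ — O(n³) does not grow strictly faster than f(n)
  C. n! — O(n!) does not grow strictly slower than h(n)
  D. 2ⁿ — O(2ⁿ) does not grow strictly faster than f(n)

Only option A (3ⁿ) lies strictly between.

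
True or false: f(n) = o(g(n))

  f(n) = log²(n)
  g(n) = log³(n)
True

f(n) = log²(n) is O(log² n), and g(n) = log³(n) is O(log³ n).
Since O(log² n) grows strictly slower than O(log³ n), f(n) = o(g(n)) is true.
This means lim(n→∞) f(n)/g(n) = 0.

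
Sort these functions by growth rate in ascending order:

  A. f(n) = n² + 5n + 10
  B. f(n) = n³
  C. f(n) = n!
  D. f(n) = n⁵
A < B < D < C

Comparing growth rates:
A = n² + 5n + 10 is O(n²)
B = n³ is O(n³)
D = n⁵ is O(n⁵)
C = n! is O(n!)

Therefore, the order from slowest to fastest is: A < B < D < C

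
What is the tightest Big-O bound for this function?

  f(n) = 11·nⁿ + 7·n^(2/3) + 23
O(nⁿ)

The dominant term in 11·nⁿ + 7·n^(2/3) + 23 is 11·nⁿ, which is Θ(nⁿ).
Lower-order terms (7·n^(2/3), 23) are asymptotically negligible.
Constants are absorbed, so the tightest bound is O(nⁿ).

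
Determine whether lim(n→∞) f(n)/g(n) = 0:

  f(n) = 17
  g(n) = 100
False

f(n) = 17 is O(1), and g(n) = 100 is O(1).
Since they have the same growth rate, f(n) = o(g(n)) is false.
(f = o(g) requires f to grow strictly slower, not equal.)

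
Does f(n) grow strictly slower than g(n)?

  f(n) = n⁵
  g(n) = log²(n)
False

f(n) = n⁵ is O(n⁵), and g(n) = log²(n) is O(log² n).
Since O(n⁵) grows faster than or equal to O(log² n), f(n) = o(g(n)) is false.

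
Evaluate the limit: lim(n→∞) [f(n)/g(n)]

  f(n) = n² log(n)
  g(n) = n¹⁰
0

Since n² log(n) (O(n² log n)) grows slower than n¹⁰ (O(n¹⁰)),
the ratio f(n)/g(n) → 0 as n → ∞.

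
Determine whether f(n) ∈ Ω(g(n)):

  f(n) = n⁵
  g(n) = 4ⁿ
False

f(n) = n⁵ is O(n⁵), and g(n) = 4ⁿ is O(4ⁿ).
Since O(n⁵) grows slower than O(4ⁿ), f(n) = Ω(g(n)) is false.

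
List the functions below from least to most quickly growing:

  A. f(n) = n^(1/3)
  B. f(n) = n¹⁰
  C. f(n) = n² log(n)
A < C < B

Comparing growth rates:
A = n^(1/3) is O(n^(1/3))
C = n² log(n) is O(n² log n)
B = n¹⁰ is O(n¹⁰)

Therefore, the order from slowest to fastest is: A < C < B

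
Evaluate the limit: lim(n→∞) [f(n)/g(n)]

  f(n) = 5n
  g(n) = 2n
5/2

Since 5n and 2n have the same growth rate (O(n)),
the ratio converges to a constant: 5/2.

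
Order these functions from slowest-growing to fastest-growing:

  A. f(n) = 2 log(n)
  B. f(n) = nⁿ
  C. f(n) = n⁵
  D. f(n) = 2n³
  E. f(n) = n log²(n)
A < E < D < C < B

Comparing growth rates:
A = 2 log(n) is O(log n)
E = n log²(n) is O(n log² n)
D = 2n³ is O(n³)
C = n⁵ is O(n⁵)
B = nⁿ is O(nⁿ)

Therefore, the order from slowest to fastest is: A < E < D < C < B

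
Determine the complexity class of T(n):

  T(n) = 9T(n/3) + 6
Θ(n²)

Master Theorem: a = 9, b = 3, f(n) = 6.
Compute the critical exponent d = log₃(9) = 2.
Compare f(n) = Θ(1) against n^d:
  k = 0 < d = 2, so f(n) = O(n^(d-ε)) — Case 1.
  The recursion cost dominates: T(n) = Θ(n^d) = Θ(n²).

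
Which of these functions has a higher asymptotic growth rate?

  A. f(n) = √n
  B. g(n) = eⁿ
B

f(n) = √n is O(√n), while g(n) = eⁿ is O(eⁿ).
Since O(eⁿ) grows faster than O(√n), g(n) dominates.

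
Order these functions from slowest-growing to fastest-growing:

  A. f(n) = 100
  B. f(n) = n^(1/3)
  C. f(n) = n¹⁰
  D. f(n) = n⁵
A < B < D < C

Comparing growth rates:
A = 100 is O(1)
B = n^(1/3) is O(n^(1/3))
D = n⁵ is O(n⁵)
C = n¹⁰ is O(n¹⁰)

Therefore, the order from slowest to fastest is: A < B < D < C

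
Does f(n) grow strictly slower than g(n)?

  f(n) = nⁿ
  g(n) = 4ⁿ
False

f(n) = nⁿ is O(nⁿ), and g(n) = 4ⁿ is O(4ⁿ).
Since O(nⁿ) grows faster than or equal to O(4ⁿ), f(n) = o(g(n)) is false.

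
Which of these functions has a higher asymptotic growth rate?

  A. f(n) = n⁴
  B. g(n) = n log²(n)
A

f(n) = n⁴ is O(n⁴), while g(n) = n log²(n) is O(n log² n).
Since O(n⁴) grows faster than O(n log² n), f(n) dominates.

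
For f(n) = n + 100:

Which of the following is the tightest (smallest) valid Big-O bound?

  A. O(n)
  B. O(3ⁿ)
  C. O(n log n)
A

f(n) = n + 100 is O(n).
All listed options are valid Big-O bounds (upper bounds),
but O(n) is the tightest (smallest valid bound).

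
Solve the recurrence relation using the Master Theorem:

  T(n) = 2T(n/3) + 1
Θ(n^log₃(2))

Master Theorem: a = 2, b = 3, f(n) = 1.
Compute the critical exponent d = log₃(2) = 0.631.
Compare f(n) = Θ(1) against n^d:
  k = 0 < d = 0.631, so f(n) = O(n^(d-ε)) — Case 1.
  The recursion cost dominates: T(n) = Θ(n^d) = Θ(n^log₃(2)).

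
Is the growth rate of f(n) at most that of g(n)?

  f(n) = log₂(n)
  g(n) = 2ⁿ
True

f(n) = log₂(n) is O(log n), and g(n) = 2ⁿ is O(2ⁿ).
Since O(log n) ⊆ O(2ⁿ) (f grows no faster than g), f(n) = O(g(n)) is true.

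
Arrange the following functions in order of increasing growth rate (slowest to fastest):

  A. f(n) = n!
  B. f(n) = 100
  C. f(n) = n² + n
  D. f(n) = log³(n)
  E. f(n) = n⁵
B < D < C < E < A

Comparing growth rates:
B = 100 is O(1)
D = log³(n) is O(log³ n)
C = n² + n is O(n²)
E = n⁵ is O(n⁵)
A = n! is O(n!)

Therefore, the order from slowest to fastest is: B < D < C < E < A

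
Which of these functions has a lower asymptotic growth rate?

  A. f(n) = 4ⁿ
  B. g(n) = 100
B

f(n) = 4ⁿ is O(4ⁿ), while g(n) = 100 is O(1).
Since O(1) grows slower than O(4ⁿ), g(n) is dominated.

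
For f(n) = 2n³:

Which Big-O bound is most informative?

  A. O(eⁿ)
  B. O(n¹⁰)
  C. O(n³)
C

f(n) = 2n³ is O(n³).
All listed options are valid Big-O bounds (upper bounds),
but O(n³) is the tightest (smallest valid bound).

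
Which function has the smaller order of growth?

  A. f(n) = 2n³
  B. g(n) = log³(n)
B

f(n) = 2n³ is O(n³), while g(n) = log³(n) is O(log³ n).
Since O(log³ n) grows slower than O(n³), g(n) is dominated.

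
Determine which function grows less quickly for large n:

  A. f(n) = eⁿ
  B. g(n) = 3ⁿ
A

f(n) = eⁿ is O(eⁿ), while g(n) = 3ⁿ is O(3ⁿ).
Since O(eⁿ) grows slower than O(3ⁿ), f(n) is dominated.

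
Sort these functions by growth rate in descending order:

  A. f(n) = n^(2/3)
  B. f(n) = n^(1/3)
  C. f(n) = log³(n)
A > B > C

Comparing growth rates:
A = n^(2/3) is O(n^(2/3))
B = n^(1/3) is O(n^(1/3))
C = log³(n) is O(log³ n)

Therefore, the order from fastest to slowest is: A > B > C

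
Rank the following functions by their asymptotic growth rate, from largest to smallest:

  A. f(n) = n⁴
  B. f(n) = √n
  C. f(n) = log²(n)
A > B > C

Comparing growth rates:
A = n⁴ is O(n⁴)
B = √n is O(√n)
C = log²(n) is O(log² n)

Therefore, the order from fastest to slowest is: A > B > C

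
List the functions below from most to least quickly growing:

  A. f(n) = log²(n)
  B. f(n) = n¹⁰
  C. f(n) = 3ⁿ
C > B > A

Comparing growth rates:
C = 3ⁿ is O(3ⁿ)
B = n¹⁰ is O(n¹⁰)
A = log²(n) is O(log² n)

Therefore, the order from fastest to slowest is: C > B > A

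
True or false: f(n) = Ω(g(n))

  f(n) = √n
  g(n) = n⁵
False

f(n) = √n is O(√n), and g(n) = n⁵ is O(n⁵).
Since O(√n) grows slower than O(n⁵), f(n) = Ω(g(n)) is false.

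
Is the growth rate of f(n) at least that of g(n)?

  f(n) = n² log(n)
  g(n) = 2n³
False

f(n) = n² log(n) is O(n² log n), and g(n) = 2n³ is O(n³).
Since O(n² log n) grows slower than O(n³), f(n) = Ω(g(n)) is false.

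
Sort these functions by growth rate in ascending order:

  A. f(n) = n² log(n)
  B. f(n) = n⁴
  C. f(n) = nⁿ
A < B < C

Comparing growth rates:
A = n² log(n) is O(n² log n)
B = n⁴ is O(n⁴)
C = nⁿ is O(nⁿ)

Therefore, the order from slowest to fastest is: A < B < C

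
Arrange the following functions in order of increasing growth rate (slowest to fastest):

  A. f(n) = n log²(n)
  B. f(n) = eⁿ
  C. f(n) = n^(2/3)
C < A < B

Comparing growth rates:
C = n^(2/3) is O(n^(2/3))
A = n log²(n) is O(n log² n)
B = eⁿ is O(eⁿ)

Therefore, the order from slowest to fastest is: C < A < B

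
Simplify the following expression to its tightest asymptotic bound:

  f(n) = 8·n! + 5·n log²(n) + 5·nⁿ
Θ(nⁿ)

Order the terms by growth rate: 5·n log²(n) ≺ 8·n! ≺ 5·nⁿ.
The fastest-growing term 5·nⁿ dominates as n → ∞; dropping its constant factor gives Θ(nⁿ).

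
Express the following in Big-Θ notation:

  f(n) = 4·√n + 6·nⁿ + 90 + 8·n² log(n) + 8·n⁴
Θ(nⁿ)

Order the terms by growth rate: 90 ≺ 4·√n ≺ 8·n² log(n) ≺ 8·n⁴ ≺ 6·nⁿ.
The fastest-growing term 6·nⁿ dominates as n → ∞; dropping its constant factor gives Θ(nⁿ).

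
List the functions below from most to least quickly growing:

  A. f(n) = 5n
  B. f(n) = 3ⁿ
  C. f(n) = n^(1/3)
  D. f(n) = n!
D > B > A > C

Comparing growth rates:
D = n! is O(n!)
B = 3ⁿ is O(3ⁿ)
A = 5n is O(n)
C = n^(1/3) is O(n^(1/3))

Therefore, the order from fastest to slowest is: D > B > A > C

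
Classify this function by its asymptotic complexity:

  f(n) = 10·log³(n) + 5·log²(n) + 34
O(log³ n)

The dominant term in 10·log³(n) + 5·log²(n) + 34 is 10·log³(n), which is Θ(log³ n).
Lower-order terms (5·log²(n), 34) are asymptotically negligible.
Constants are absorbed, so the tightest bound is O(log³ n).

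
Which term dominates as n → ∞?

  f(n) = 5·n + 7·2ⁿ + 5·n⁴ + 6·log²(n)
7·2ⁿ

Looking at each term:
  - 5·n is O(n)
  - 7·2ⁿ is O(2ⁿ)
  - 5·n⁴ is O(n⁴)
  - 6·log²(n) is O(log² n)

The term 7·2ⁿ (O(2ⁿ)) grows fastest and dominates all others.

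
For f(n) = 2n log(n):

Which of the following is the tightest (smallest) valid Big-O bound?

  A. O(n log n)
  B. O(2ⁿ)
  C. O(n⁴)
A

f(n) = 2n log(n) is O(n log n).
All listed options are valid Big-O bounds (upper bounds),
but O(n log n) is the tightest (smallest valid bound).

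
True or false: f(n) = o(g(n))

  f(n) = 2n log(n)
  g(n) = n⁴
True

f(n) = 2n log(n) is O(n log n), and g(n) = n⁴ is O(n⁴).
Since O(n log n) grows strictly slower than O(n⁴), f(n) = o(g(n)) is true.
This means lim(n→∞) f(n)/g(n) = 0.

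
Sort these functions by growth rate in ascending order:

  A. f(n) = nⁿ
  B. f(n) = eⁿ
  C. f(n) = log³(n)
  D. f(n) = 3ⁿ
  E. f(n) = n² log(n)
C < E < B < D < A

Comparing growth rates:
C = log³(n) is O(log³ n)
E = n² log(n) is O(n² log n)
B = eⁿ is O(eⁿ)
D = 3ⁿ is O(3ⁿ)
A = nⁿ is O(nⁿ)

Therefore, the order from slowest to fastest is: C < E < B < D < A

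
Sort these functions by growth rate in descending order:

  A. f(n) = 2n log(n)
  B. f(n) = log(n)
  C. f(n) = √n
A > C > B

Comparing growth rates:
A = 2n log(n) is O(n log n)
C = √n is O(√n)
B = log(n) is O(log n)

Therefore, the order from fastest to slowest is: A > C > B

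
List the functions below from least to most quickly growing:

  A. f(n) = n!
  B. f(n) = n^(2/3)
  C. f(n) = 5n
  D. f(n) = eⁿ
B < C < D < A

Comparing growth rates:
B = n^(2/3) is O(n^(2/3))
C = 5n is O(n)
D = eⁿ is O(eⁿ)
A = n! is O(n!)

Therefore, the order from slowest to fastest is: B < C < D < A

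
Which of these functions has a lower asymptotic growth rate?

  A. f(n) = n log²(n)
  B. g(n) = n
B

f(n) = n log²(n) is O(n log² n), while g(n) = n is O(n).
Since O(n) grows slower than O(n log² n), g(n) is dominated.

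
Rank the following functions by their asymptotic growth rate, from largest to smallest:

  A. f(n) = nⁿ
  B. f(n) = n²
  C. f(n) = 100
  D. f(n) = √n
A > B > D > C

Comparing growth rates:
A = nⁿ is O(nⁿ)
B = n² is O(n²)
D = √n is O(√n)
C = 100 is O(1)

Therefore, the order from fastest to slowest is: A > B > D > C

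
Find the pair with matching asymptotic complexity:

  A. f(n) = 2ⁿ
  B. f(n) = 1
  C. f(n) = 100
B and C

Examining each function:
  A. 2ⁿ is O(2ⁿ)
  B. 1 is O(1)
  C. 100 is O(1)

Functions B and C both have the same complexity class.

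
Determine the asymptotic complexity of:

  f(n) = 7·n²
O(n²)

The dominant term in 7·n² is 7·n², which is Θ(n²).
Constants are absorbed, so the tightest bound is O(n²).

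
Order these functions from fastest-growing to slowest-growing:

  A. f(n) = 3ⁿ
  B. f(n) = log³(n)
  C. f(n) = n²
A > C > B

Comparing growth rates:
A = 3ⁿ is O(3ⁿ)
C = n² is O(n²)
B = log³(n) is O(log³ n)

Therefore, the order from fastest to slowest is: A > C > B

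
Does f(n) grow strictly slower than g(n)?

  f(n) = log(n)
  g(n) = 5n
True

f(n) = log(n) is O(log n), and g(n) = 5n is O(n).
Since O(log n) grows strictly slower than O(n), f(n) = o(g(n)) is true.
This means lim(n→∞) f(n)/g(n) = 0.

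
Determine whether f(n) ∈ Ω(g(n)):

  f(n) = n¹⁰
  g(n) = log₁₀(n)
True

f(n) = n¹⁰ is O(n¹⁰), and g(n) = log₁₀(n) is O(log n).
Since O(n¹⁰) grows at least as fast as O(log n), f(n) = Ω(g(n)) is true.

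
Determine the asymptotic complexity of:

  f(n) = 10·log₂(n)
O(log n)

The dominant term in 10·log₂(n) is 10·log₂(n), which is Θ(log n).
Constants are absorbed, so the tightest bound is O(log n).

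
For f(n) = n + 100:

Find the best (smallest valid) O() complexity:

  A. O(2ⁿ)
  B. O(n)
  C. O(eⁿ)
B

f(n) = n + 100 is O(n).
All listed options are valid Big-O bounds (upper bounds),
but O(n) is the tightest (smallest valid bound).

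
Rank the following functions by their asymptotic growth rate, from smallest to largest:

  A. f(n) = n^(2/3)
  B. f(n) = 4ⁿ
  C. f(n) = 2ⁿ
A < C < B

Comparing growth rates:
A = n^(2/3) is O(n^(2/3))
C = 2ⁿ is O(2ⁿ)
B = 4ⁿ is O(4ⁿ)

Therefore, the order from slowest to fastest is: A < C < B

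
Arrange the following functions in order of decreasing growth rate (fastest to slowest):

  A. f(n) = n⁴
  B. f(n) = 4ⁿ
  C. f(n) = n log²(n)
B > A > C

Comparing growth rates:
B = 4ⁿ is O(4ⁿ)
A = n⁴ is O(n⁴)
C = n log²(n) is O(n log² n)

Therefore, the order from fastest to slowest is: B > A > C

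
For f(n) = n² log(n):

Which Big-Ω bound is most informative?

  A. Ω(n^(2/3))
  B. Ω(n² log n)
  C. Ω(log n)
B

f(n) = n² log(n) is Ω(n² log n).
All listed options are valid Big-Ω bounds (lower bounds),
but Ω(n² log n) is the tightest (largest valid bound).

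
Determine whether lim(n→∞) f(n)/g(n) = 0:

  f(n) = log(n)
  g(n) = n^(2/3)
True

f(n) = log(n) is O(log n), and g(n) = n^(2/3) is O(n^(2/3)).
Since O(log n) grows strictly slower than O(n^(2/3)), f(n) = o(g(n)) is true.
This means lim(n→∞) f(n)/g(n) = 0.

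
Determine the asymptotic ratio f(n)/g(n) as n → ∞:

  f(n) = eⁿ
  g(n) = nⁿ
0

Since eⁿ (O(eⁿ)) grows slower than nⁿ (O(nⁿ)),
the ratio f(n)/g(n) → 0 as n → ∞.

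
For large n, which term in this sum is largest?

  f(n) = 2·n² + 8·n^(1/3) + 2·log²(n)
2·n²

Looking at each term:
  - 2·n² is O(n²)
  - 8·n^(1/3) is O(n^(1/3))
  - 2·log²(n) is O(log² n)

The term 2·n² (O(n²)) grows fastest and dominates all others.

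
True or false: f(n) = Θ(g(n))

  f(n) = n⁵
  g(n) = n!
False

f(n) = n⁵ is O(n⁵), and g(n) = n! is O(n!).
Since they have different growth rates, f(n) = Θ(g(n)) is false.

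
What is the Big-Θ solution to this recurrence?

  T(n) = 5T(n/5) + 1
Θ(n)

Master Theorem: a = 5, b = 5, f(n) = 1.
Compute the critical exponent d = log₅(5) = 1.
Compare f(n) = Θ(1) against n^d:
  k = 0 < d = 1, so f(n) = O(n^(d-ε)) — Case 1.
  The recursion cost dominates: T(n) = Θ(n^d) = Θ(n).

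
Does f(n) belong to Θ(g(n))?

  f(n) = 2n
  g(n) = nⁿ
False

f(n) = 2n is O(n), and g(n) = nⁿ is O(nⁿ).
Since they have different growth rates, f(n) = Θ(g(n)) is false.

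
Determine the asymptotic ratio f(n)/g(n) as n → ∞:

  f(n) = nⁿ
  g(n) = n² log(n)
∞

Since nⁿ (O(nⁿ)) grows faster than n² log(n) (O(n² log n)),
the ratio f(n)/g(n) → ∞ as n → ∞.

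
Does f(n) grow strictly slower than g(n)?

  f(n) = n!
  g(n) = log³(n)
False

f(n) = n! is O(n!), and g(n) = log³(n) is O(log³ n).
Since O(n!) grows faster than or equal to O(log³ n), f(n) = o(g(n)) is false.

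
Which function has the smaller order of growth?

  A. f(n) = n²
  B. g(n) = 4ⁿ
A

f(n) = n² is O(n²), while g(n) = 4ⁿ is O(4ⁿ).
Since O(n²) grows slower than O(4ⁿ), f(n) is dominated.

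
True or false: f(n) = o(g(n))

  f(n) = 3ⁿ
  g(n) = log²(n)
False

f(n) = 3ⁿ is O(3ⁿ), and g(n) = log²(n) is O(log² n).
Since O(3ⁿ) grows faster than or equal to O(log² n), f(n) = o(g(n)) is false.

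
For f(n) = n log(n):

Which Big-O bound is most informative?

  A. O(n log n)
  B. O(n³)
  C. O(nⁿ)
A

f(n) = n log(n) is O(n log n).
All listed options are valid Big-O bounds (upper bounds),
but O(n log n) is the tightest (smallest valid bound).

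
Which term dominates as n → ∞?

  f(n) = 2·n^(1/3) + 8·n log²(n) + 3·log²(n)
8·n log²(n)

Looking at each term:
  - 2·n^(1/3) is O(n^(1/3))
  - 8·n log²(n) is O(n log² n)
  - 3·log²(n) is O(log² n)

The term 8·n log²(n) (O(n log² n)) grows fastest and dominates all others.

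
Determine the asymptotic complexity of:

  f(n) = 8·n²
O(n²)

The dominant term in 8·n² is 8·n², which is Θ(n²).
Constants are absorbed, so the tightest bound is O(n²).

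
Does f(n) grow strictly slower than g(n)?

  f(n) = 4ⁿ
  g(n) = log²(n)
False

f(n) = 4ⁿ is O(4ⁿ), and g(n) = log²(n) is O(log² n).
Since O(4ⁿ) grows faster than or equal to O(log² n), f(n) = o(g(n)) is false.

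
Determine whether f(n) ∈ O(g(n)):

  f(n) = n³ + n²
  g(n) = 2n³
True

f(n) = n³ + n² and g(n) = 2n³ are both O(n³).
Big-O permits equal growth rates (f ≤ c·g for some c), so f(n) = O(g(n)) is true.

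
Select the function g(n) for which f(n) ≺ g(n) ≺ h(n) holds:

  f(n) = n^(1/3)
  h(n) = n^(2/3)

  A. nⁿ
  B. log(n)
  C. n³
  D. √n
D

We need g(n) with n^(1/3) = o(g(n)) and g(n) = o(n^(2/3)), i.e. O(n^(1/3)) ≺ g ≺ O(n^(2/3)).
Check each option:
  A. nⁿ — O(nⁿ) does not grow strictly slower than h(n)
  B. log(n) — O(log n) does not grow strictly faster than f(n)
  C. n³ — O(n³) does not grow strictly slower than h(n)
  D. √n — O(√n) is strictly between O(n^(1/3)) and O(n^(2/3)) ✓

Only option D (√n) lies strictly between.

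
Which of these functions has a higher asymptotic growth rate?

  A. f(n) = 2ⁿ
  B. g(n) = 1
A

f(n) = 2ⁿ is O(2ⁿ), while g(n) = 1 is O(1).
Since O(2ⁿ) grows faster than O(1), f(n) dominates.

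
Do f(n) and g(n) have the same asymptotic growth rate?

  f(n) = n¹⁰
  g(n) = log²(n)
False

f(n) = n¹⁰ is O(n¹⁰), and g(n) = log²(n) is O(log² n).
Since they have different growth rates, f(n) = Θ(g(n)) is false.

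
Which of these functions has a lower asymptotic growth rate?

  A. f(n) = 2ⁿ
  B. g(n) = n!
A

f(n) = 2ⁿ is O(2ⁿ), while g(n) = n! is O(n!).
Since O(2ⁿ) grows slower than O(n!), f(n) is dominated.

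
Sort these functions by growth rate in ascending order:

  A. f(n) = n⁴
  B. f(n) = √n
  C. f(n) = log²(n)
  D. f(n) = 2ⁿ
C < B < A < D

Comparing growth rates:
C = log²(n) is O(log² n)
B = √n is O(√n)
A = n⁴ is O(n⁴)
D = 2ⁿ is O(2ⁿ)

Therefore, the order from slowest to fastest is: C < B < A < D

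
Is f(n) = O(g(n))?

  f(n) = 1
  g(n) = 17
True

f(n) = 1 and g(n) = 17 are both O(1).
Big-O permits equal growth rates (f ≤ c·g for some c), so f(n) = O(g(n)) is true.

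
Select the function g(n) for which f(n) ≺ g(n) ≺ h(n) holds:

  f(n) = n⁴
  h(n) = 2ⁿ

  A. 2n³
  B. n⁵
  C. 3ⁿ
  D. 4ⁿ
B

We need g(n) with n⁴ = o(g(n)) and g(n) = o(2ⁿ), i.e. O(n⁴) ≺ g ≺ O(2ⁿ).
Check each option:
  A. 2n³ — O(n³) does not grow strictly faster than f(n)
  B. n⁵ — O(n⁵) is strictly between O(n⁴) and O(2ⁿ) ✓
  C. 3ⁿ — O(3ⁿ) does not grow strictly slower than h(n)
  D. 4ⁿ — O(4ⁿ) does not grow strictly slower than h(n)

Only option B (n⁵) lies strictly between.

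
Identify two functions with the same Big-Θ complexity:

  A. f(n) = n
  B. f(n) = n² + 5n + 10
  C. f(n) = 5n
A and C

Examining each function:
  A. n is O(n)
  B. n² + 5n + 10 is O(n²)
  C. 5n is O(n)

Functions A and C both have the same complexity class.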